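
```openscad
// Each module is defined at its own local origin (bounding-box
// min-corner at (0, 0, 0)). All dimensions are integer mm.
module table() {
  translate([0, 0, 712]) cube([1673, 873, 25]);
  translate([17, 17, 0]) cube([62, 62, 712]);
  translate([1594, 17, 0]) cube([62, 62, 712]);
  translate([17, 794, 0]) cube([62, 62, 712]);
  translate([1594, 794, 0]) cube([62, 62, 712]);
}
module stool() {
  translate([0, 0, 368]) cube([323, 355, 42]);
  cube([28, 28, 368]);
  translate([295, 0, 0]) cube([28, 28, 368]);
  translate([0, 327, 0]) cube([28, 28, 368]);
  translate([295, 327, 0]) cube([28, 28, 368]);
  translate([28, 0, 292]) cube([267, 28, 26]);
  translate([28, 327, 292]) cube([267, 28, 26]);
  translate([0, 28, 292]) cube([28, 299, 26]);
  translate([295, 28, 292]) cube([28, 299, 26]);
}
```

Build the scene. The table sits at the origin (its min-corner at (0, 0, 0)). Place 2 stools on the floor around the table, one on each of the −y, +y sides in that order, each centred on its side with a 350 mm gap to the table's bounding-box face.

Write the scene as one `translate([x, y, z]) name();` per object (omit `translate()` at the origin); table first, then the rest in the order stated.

table();
translate([675, -705, 0]) stool();
translate([675, 1223, 0]) stool();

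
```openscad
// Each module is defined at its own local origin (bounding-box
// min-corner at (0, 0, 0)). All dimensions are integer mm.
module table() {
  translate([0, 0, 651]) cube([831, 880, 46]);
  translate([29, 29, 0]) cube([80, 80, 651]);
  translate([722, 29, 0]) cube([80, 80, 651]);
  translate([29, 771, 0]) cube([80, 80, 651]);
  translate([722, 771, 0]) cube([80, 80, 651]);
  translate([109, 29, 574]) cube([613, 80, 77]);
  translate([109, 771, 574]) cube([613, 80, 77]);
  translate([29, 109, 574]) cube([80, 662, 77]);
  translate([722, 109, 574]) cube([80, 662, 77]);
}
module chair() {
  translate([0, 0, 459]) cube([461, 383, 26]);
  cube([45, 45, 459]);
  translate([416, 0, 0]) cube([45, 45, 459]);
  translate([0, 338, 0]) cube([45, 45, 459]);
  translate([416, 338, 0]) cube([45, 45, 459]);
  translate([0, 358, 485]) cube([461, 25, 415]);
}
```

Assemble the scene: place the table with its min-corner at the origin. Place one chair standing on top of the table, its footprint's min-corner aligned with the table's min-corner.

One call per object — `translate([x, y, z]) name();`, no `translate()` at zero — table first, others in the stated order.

table();
translate([0, 0, 697]) chair();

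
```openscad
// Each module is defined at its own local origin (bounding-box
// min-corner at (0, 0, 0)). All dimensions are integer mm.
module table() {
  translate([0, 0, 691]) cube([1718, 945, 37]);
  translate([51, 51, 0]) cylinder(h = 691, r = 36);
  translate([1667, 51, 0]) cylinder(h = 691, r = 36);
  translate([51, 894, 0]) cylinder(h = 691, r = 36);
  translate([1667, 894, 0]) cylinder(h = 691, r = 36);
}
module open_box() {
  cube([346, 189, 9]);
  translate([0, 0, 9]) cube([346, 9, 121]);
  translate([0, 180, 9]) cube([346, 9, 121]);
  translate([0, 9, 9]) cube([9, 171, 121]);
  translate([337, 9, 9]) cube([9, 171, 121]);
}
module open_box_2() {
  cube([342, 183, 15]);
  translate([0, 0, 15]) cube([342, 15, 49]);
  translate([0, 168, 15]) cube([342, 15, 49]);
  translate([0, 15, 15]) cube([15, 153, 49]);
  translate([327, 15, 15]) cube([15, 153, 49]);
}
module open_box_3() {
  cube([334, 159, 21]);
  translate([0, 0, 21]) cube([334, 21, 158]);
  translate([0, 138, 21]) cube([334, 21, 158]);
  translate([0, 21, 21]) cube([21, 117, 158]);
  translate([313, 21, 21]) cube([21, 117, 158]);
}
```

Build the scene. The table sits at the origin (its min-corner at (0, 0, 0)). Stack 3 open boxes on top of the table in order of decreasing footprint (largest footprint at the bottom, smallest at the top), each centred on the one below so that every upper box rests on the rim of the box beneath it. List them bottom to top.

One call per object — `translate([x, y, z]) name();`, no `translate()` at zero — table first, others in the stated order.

table();
translate([686, 378, 728]) open_box();
translate([688, 381, 858]) open_box_2();
translate([692, 393, 922]) open_box_3();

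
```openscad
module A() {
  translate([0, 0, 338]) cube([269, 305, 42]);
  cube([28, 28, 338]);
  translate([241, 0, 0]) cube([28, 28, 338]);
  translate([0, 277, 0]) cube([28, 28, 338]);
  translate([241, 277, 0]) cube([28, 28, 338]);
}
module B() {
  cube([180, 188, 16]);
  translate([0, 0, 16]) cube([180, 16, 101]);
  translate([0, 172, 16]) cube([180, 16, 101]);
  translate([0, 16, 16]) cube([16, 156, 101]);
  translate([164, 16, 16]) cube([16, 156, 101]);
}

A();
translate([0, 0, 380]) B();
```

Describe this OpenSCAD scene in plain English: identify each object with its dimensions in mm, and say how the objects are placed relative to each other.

A is a four-legged stool. The seat is a 269×305×42 mm slab whose top surface is at z = 380 mm; four square legs, each 28×28 mm in cross-section, run from the floor (z = 0) to the underside of the seat, each flush with a corner of the seat.

B is an open storage box with external size 180×188×117 mm and wall thickness 16 mm (the base is also 16 mm thick). The base covers the whole footprint; the four walls stand on the base, with the y-facing walls full-width and the x-facing walls fitting between their inner faces.

The open box is on top of the stool.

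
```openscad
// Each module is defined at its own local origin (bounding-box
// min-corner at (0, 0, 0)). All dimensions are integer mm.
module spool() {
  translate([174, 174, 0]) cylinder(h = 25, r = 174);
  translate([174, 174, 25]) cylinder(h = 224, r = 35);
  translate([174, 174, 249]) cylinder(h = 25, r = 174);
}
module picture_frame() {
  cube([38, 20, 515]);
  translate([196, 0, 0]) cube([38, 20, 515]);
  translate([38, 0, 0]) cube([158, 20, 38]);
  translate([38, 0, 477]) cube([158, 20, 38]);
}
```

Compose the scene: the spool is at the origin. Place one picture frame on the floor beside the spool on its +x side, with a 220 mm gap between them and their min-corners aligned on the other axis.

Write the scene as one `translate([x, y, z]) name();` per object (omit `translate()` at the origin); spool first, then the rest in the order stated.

spool();
translate([568, 0, 0]) picture_frame();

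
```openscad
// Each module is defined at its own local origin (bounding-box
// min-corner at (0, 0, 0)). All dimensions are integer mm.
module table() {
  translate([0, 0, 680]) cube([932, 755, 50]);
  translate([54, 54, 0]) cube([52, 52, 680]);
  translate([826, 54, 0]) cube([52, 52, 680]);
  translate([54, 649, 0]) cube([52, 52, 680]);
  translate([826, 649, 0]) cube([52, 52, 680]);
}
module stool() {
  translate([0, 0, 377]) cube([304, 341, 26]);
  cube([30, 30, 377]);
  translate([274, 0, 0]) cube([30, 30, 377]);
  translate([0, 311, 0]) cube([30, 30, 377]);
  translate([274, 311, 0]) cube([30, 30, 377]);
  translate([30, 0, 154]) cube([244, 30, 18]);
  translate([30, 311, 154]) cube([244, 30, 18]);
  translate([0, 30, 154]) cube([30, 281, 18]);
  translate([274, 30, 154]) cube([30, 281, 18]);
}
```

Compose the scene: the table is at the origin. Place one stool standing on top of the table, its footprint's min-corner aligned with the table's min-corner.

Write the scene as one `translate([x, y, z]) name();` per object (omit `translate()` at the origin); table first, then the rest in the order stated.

table();
translate([0, 0, 730]) stool();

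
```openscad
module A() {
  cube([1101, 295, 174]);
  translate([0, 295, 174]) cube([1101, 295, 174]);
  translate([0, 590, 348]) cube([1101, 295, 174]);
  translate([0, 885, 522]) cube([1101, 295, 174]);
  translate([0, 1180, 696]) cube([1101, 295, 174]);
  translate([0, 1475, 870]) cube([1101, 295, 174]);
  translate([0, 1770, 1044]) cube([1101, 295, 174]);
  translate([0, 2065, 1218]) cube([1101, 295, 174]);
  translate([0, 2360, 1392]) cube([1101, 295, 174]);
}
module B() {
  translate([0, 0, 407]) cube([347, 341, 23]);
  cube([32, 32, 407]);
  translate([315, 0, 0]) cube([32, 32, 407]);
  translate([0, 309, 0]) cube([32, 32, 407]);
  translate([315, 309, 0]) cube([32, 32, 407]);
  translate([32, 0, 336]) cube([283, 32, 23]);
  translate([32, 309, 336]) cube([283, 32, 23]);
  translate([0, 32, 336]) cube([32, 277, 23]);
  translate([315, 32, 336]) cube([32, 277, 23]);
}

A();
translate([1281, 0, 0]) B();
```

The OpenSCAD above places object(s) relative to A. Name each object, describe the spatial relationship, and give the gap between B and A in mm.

A is a staircase. B is a stool. The stool is on the floor beside the staircase on its +x side. The gap between the stool and the staircase is 180 mm.

The stool's nearest face is 180 mm from the staircase's +x face.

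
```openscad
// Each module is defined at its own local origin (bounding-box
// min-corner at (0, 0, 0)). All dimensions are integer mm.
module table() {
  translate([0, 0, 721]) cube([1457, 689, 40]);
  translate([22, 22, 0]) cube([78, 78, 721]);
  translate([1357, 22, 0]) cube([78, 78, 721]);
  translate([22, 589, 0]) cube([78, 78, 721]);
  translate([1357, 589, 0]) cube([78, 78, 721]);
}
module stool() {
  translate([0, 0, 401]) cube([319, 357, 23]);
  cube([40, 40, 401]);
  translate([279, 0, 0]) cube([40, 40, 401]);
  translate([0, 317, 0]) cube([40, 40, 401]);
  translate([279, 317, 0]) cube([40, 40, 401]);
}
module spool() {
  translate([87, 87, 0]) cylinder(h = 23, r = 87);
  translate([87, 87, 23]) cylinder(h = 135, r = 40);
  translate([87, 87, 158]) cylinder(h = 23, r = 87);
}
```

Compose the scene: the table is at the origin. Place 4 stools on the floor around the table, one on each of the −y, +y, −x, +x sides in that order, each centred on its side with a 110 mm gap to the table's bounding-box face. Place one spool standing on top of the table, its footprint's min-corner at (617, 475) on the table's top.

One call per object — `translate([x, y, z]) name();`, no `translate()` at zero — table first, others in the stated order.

table();
translate([569, -467, 0]) stool();
translate([569, 799, 0]) stool();
translate([-429, 166, 0]) stool();
translate([1567, 166, 0]) stool();
translate([617, 475, 761]) spool();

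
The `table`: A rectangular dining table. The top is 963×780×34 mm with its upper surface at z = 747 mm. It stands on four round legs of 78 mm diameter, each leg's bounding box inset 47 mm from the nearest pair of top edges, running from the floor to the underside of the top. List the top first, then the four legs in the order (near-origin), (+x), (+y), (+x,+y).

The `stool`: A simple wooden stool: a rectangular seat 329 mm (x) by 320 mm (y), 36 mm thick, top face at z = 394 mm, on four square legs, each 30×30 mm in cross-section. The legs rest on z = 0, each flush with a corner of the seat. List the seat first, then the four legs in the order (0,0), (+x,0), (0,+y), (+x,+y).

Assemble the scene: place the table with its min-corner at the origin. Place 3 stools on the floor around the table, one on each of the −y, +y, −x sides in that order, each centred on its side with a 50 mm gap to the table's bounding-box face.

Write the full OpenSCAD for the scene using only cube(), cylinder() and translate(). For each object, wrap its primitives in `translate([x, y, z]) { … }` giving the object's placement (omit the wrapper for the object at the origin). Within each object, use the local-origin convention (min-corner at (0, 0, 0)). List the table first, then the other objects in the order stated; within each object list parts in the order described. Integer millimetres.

translate([0, 0, 713]) cube([963, 780, 34]);
translate([86, 86, 0]) cylinder(h = 713, r = 39);
translate([877, 86, 0]) cylinder(h = 713, r = 39);
translate([86, 694, 0]) cylinder(h = 713, r = 39);
translate([877, 694, 0]) cylinder(h = 713, r = 39);
translate([317, -370, 0]) {
  translate([0, 0, 358]) cube([329, 320, 36]);
  cube([30, 30, 358]);
  translate([299, 0, 0]) cube([30, 30, 358]);
  translate([0, 290, 0]) cube([30, 30, 358]);
  translate([299, 290, 0]) cube([30, 30, 358]);
}
translate([317, 830, 0]) {
  translate([0, 0, 358]) cube([329, 320, 36]);
  cube([30, 30, 358]);
  translate([299, 0, 0]) cube([30, 30, 358]);
  translate([0, 290, 0]) cube([30, 30, 358]);
  translate([299, 290, 0]) cube([30, 30, 358]);
}
translate([-379, 230, 0]) {
  translate([0, 0, 358]) cube([329, 320, 36]);
  cube([30, 30, 358]);
  translate([299, 0, 0]) cube([30, 30, 358]);
  translate([0, 290, 0]) cube([30, 30, 358]);
  translate([299, 290, 0]) cube([30, 30, 358]);
}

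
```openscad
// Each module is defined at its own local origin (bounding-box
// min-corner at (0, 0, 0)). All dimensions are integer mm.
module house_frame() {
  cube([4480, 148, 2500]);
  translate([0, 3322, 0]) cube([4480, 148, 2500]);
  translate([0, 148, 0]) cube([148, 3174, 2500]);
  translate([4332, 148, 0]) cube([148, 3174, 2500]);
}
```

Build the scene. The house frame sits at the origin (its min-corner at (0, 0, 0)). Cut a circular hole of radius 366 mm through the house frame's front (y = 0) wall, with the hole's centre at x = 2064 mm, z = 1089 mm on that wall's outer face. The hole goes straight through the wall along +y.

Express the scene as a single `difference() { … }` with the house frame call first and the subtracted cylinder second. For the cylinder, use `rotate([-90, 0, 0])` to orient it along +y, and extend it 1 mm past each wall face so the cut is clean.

difference() {
  house_frame();
  translate([2064, -1, 1089]) rotate([-90, 0, 0]) cylinder(h = 150, r = 366);
}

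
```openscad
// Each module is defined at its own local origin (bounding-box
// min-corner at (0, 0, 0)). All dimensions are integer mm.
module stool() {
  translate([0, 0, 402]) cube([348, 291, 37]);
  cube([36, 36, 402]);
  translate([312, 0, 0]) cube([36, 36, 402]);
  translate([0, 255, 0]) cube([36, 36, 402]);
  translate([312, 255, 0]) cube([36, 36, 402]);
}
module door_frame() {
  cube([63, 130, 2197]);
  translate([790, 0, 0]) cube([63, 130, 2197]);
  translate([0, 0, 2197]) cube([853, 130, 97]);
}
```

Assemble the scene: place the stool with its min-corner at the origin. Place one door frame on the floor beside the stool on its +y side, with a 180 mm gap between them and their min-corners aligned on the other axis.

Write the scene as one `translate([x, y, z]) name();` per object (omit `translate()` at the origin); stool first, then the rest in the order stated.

stool();
translate([0, 471, 0]) door_frame();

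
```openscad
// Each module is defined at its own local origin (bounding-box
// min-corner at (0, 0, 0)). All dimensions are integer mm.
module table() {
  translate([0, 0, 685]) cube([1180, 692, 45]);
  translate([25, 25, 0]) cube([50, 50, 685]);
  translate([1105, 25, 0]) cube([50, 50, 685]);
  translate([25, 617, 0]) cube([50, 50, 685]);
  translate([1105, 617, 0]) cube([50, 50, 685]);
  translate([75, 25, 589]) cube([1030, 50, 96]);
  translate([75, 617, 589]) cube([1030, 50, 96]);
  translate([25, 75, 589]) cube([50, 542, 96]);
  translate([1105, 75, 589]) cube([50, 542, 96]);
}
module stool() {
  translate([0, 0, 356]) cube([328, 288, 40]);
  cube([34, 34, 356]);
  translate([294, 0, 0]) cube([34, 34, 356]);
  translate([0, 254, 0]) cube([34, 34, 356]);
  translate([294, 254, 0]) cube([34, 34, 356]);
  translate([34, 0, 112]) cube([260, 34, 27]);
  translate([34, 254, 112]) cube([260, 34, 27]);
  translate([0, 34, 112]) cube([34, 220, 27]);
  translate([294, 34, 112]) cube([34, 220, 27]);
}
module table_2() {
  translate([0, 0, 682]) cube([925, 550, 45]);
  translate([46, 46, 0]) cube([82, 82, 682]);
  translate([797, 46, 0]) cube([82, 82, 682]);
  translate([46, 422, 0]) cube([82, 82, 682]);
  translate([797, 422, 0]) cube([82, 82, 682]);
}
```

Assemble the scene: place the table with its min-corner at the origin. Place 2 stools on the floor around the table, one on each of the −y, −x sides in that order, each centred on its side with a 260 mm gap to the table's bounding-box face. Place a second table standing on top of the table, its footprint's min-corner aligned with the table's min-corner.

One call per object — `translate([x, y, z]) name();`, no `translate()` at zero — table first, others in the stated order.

table();
translate([426, -548, 0]) stool();
translate([-588, 202, 0]) stool();
translate([0, 0, 730]) table_2();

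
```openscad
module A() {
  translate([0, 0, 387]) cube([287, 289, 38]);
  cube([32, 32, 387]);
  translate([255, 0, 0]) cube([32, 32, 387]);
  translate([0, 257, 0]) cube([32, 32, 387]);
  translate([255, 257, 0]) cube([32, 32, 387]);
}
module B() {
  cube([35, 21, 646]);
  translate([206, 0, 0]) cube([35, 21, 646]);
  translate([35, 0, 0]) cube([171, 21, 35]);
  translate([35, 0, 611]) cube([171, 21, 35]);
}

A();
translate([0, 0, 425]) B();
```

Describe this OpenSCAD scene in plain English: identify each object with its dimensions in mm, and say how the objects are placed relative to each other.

A is a four-legged stool. The seat is a 287×289×38 mm slab whose top surface is at z = 425 mm; four square legs, each 32×32 mm in cross-section, run from the floor (z = 0) to the underside of the seat, each flush with a corner of the seat.

B is a picture frame with a 171×576 mm rectangular opening (x by z) and a uniform 35 mm border on every side. Frame depth is 21 mm along y. It is built from two vertical stiles running the full outside height and two horizontal rails spanning the gap between the stiles.

The picture frame is on top of the stool.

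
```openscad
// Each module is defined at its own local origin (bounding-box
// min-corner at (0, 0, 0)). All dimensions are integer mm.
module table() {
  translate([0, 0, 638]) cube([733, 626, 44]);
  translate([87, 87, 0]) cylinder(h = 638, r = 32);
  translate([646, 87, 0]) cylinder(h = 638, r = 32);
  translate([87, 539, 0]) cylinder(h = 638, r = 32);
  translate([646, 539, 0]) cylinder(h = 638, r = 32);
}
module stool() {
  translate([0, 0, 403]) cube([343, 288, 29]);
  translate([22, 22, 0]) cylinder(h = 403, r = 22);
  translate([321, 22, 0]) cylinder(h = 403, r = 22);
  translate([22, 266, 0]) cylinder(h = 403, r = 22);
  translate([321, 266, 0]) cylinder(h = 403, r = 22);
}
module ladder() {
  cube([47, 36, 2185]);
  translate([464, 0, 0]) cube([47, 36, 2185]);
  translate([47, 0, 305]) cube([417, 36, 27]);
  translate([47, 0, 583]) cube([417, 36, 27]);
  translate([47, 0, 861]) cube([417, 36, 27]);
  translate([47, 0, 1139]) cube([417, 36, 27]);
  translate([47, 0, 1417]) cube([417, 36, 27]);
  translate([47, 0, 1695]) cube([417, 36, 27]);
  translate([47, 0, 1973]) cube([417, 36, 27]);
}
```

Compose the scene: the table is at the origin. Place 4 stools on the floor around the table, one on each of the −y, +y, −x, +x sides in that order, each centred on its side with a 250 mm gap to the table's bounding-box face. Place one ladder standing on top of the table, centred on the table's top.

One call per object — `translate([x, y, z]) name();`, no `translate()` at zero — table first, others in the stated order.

table();
translate([195, -538, 0]) stool();
translate([195, 876, 0]) stool();
translate([-593, 169, 0]) stool();
translate([983, 169, 0]) stool();
translate([111, 295, 682]) ladder();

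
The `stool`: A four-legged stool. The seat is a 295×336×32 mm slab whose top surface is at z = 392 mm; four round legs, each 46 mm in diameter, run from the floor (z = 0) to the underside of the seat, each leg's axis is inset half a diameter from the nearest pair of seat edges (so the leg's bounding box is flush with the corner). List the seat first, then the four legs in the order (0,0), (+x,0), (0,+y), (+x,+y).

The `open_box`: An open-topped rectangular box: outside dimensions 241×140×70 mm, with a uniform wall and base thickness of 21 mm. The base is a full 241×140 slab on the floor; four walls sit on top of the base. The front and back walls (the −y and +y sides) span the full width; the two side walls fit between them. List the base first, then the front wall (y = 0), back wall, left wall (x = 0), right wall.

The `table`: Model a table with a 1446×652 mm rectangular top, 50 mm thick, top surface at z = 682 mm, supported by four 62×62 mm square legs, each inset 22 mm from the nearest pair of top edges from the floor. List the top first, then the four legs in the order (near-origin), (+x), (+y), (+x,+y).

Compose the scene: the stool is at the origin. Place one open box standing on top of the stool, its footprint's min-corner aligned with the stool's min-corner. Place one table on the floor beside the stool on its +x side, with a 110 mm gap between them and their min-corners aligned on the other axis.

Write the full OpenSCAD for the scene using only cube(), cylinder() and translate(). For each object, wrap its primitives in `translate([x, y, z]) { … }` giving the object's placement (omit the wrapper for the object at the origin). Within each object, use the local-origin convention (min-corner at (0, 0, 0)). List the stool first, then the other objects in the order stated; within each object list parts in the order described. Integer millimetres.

translate([0, 0, 360]) cube([295, 336, 32]);
translate([23, 23, 0]) cylinder(h = 360, r = 23);
translate([272, 23, 0]) cylinder(h = 360, r = 23);
translate([23, 313, 0]) cylinder(h = 360, r = 23);
translate([272, 313, 0]) cylinder(h = 360, r = 23);
translate([0, 0, 392]) {
  cube([241, 140, 21]);
  translate([0, 0, 21]) cube([241, 21, 49]);
  translate([0, 119, 21]) cube([241, 21, 49]);
  translate([0, 21, 21]) cube([21, 98, 49]);
  translate([220, 21, 21]) cube([21, 98, 49]);
}
translate([405, 0, 0]) {
  translate([0, 0, 632]) cube([1446, 652, 50]);
  translate([22, 22, 0]) cube([62, 62, 632]);
  translate([1362, 22, 0]) cube([62, 62, 632]);
  translate([22, 568, 0]) cube([62, 62, 632]);
  translate([1362, 568, 0]) cube([62, 62, 632]);
}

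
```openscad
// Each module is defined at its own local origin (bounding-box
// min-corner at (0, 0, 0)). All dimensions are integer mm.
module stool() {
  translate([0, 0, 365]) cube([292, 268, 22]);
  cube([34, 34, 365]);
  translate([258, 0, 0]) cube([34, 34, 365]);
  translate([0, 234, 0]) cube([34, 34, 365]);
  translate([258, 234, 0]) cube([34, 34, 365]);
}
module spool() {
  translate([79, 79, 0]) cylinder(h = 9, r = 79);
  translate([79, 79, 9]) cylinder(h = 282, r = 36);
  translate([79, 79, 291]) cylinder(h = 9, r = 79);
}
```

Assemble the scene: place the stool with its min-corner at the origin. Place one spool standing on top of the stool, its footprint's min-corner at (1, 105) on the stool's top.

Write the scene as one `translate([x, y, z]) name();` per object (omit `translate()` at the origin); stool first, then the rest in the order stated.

stool();
translate([1, 105, 387]) spool();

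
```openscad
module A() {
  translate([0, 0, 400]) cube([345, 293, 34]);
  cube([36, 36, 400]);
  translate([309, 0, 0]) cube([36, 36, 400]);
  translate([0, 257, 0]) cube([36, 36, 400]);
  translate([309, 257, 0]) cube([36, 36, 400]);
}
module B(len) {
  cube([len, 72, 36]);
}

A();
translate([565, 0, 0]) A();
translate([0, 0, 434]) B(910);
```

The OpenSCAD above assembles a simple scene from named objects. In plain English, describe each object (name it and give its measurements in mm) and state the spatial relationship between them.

A is a four-legged stool. The seat is 345×293 mm, 34 mm thick, top at z = 434 mm. It stands on four square legs, each 36×36 mm in cross-section, from z = 0 to the seat underside, each flush with a corner of the seat.

B is a rectangular beam 910 mm long (x), 72 mm deep (y), 36 mm thick (z).

The beam spans the tops of two stools placed 220 mm apart, resting at z = 434 mm.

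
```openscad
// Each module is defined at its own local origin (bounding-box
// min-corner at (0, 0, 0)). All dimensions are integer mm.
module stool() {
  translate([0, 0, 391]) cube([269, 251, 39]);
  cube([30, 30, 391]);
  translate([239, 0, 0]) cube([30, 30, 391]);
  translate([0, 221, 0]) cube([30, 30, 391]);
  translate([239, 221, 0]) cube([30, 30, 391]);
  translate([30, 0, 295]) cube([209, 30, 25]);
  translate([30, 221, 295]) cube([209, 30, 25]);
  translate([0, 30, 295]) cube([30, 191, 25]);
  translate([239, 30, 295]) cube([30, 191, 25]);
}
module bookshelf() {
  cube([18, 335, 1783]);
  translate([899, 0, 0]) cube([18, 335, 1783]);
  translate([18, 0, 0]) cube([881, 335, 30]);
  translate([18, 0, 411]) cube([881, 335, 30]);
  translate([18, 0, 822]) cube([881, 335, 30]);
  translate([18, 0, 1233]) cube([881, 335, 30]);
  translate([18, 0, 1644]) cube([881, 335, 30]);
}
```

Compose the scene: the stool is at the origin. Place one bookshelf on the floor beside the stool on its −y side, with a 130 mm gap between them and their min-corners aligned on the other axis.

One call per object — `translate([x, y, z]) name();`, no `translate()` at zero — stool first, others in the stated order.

stool();
translate([0, -465, 0]) bookshelf();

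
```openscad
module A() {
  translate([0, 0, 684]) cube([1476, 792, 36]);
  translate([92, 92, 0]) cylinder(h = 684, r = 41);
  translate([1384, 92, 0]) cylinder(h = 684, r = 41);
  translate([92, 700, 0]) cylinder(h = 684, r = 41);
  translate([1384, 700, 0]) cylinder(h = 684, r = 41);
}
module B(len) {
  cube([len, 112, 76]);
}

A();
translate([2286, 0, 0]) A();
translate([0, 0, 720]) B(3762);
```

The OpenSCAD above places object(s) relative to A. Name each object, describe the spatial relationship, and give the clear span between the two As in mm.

Second table starts at x = 2286; first ends at x = 1476; clear span = 2286 − 1476 = 810 mm.

A is a table. B is a beam. A beam spans the tops of two tables. The clear span between the two tables is 810 mm.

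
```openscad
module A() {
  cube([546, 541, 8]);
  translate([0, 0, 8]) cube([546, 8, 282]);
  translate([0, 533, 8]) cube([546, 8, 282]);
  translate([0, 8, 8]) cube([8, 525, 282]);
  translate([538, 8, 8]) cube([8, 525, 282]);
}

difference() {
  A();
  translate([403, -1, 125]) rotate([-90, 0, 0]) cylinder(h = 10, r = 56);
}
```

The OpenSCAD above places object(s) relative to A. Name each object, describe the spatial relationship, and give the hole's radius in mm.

A is an open box. The open box has a circular hole through its front wall. The hole's radius is 56 mm.

The subtracted cylinder has r = 56 mm.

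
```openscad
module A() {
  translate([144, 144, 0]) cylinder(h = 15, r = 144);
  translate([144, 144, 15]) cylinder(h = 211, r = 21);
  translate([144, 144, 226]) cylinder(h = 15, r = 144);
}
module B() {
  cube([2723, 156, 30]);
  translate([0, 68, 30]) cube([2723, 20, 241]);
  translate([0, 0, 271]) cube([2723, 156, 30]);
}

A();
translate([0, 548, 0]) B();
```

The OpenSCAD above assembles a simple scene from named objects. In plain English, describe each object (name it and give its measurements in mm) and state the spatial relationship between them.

A is a spool: two coaxial disc flanges of radius 144 mm and thickness 15 mm, joined by a core cylinder of radius 21 mm and height 211 mm. The lower flange rests on z = 0 and the three cylinders share a vertical axis.

B is an I-beam lying along x, 2723 mm long. Overall section height 301 mm. Two flanges 156 mm wide (y) and 30 mm thick, one on the floor and one at the top; a web 20 mm thick runs between them, centred on the flange width.

The I-beam is on the floor beside the spool on its +y side.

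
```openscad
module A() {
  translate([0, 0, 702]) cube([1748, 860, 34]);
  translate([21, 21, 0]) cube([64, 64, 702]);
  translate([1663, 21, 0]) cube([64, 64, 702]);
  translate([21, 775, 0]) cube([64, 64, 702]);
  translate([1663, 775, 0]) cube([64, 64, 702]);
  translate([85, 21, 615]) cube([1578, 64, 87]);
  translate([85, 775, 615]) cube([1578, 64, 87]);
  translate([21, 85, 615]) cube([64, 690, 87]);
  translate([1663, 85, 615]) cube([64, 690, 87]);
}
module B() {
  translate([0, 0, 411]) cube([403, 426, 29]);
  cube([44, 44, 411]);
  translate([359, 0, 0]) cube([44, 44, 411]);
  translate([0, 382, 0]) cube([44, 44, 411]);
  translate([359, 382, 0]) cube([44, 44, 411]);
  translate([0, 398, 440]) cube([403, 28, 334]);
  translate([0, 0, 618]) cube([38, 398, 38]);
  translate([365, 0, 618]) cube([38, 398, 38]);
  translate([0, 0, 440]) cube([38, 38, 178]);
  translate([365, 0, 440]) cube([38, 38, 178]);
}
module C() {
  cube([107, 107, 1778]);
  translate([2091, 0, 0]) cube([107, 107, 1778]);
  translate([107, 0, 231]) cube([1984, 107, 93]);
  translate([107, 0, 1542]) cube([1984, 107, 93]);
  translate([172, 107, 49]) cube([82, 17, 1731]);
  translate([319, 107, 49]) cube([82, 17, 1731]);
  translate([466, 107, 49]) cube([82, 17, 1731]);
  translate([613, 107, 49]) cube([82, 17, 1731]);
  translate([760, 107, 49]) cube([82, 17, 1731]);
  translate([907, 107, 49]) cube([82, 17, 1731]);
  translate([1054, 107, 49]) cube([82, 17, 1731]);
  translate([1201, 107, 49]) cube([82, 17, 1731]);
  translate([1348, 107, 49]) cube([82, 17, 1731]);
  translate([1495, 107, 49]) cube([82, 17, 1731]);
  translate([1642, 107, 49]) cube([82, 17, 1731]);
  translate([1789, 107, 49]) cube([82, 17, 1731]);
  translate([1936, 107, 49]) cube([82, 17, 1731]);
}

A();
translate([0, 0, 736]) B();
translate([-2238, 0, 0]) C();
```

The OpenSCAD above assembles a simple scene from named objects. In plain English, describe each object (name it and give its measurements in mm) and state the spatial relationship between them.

A is a table: top 1748 mm (x) × 860 mm (y), 34 mm thick, upper face at z = 736 mm, on four 64×64 mm square legs, each inset 21 mm from the nearest pair of top edges, running from z = 0 to the bottom of the top. Four apron rails, 64 mm thick and 87 mm tall, run between adjacent legs with their top edges flush with the underside of the top and their outer faces flush with the legs' outer faces.

B is a chair: 403×426 mm seat, 29 mm thick, top at z = 440 mm, on four 44 mm square corner legs flush with the seat edges. A 28 mm thick backrest slab spans the full seat width, extending 334 mm above the seat top, its back face flush with the seat's +y edge. Two armrests of 38×38 mm section run along each side from the seat's front edge to the front of the backrest, top faces 216 mm above the seat top and outer faces flush with the seat's x-edges; a 38×38 mm post under the front of each armrest stands on the seat at the front corner.

C is a fence section. Two 107×107 mm posts, 1778 mm tall, stand on the floor with a clear span of 1984 mm between their inner faces. Two horizontal rails of 107×93 mm section span the gap between the posts with their undersides at z = 231 mm and z = 1542 mm, flush with the posts' −y face. 13 pickets, each 82 mm wide, 17 mm thick and 1731 mm tall, are fixed to the +y face of the rails with their bottoms at z = 49 mm, evenly spaced across the span with equal gaps (rounded down to the nearest mm) at the −x end and between each pair — any rounding remainder accumulates at the +x end.

The chair is on top of the table. The fence section is on the floor beside the table on its −x side.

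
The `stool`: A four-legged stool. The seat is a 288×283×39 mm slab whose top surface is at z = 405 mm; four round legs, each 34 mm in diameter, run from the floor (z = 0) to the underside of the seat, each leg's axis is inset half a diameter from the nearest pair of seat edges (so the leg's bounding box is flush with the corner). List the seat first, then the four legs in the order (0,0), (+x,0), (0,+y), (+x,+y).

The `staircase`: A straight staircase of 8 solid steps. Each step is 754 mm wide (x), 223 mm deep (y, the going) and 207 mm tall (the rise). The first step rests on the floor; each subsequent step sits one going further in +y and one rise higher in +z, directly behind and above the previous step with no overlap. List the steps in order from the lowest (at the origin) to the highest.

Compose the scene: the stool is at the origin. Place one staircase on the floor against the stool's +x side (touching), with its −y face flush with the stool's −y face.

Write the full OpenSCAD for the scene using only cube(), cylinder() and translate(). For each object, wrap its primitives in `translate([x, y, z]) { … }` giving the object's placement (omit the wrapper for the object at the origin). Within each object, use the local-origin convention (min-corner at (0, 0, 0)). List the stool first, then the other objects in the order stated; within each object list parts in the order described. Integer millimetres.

translate([0, 0, 366]) cube([288, 283, 39]);
translate([17, 17, 0]) cylinder(h = 366, r = 17);
translate([271, 17, 0]) cylinder(h = 366, r = 17);
translate([17, 266, 0]) cylinder(h = 366, r = 17);
translate([271, 266, 0]) cylinder(h = 366, r = 17);
translate([288, 0, 0]) {
  cube([754, 223, 207]);
  translate([0, 223, 207]) cube([754, 223, 207]);
  translate([0, 446, 414]) cube([754, 223, 207]);
  translate([0, 669, 621]) cube([754, 223, 207]);
  translate([0, 892, 828]) cube([754, 223, 207]);
  translate([0, 1115, 1035]) cube([754, 223, 207]);
  translate([0, 1338, 1242]) cube([754, 223, 207]);
  translate([0, 1561, 1449]) cube([754, 223, 207]);
}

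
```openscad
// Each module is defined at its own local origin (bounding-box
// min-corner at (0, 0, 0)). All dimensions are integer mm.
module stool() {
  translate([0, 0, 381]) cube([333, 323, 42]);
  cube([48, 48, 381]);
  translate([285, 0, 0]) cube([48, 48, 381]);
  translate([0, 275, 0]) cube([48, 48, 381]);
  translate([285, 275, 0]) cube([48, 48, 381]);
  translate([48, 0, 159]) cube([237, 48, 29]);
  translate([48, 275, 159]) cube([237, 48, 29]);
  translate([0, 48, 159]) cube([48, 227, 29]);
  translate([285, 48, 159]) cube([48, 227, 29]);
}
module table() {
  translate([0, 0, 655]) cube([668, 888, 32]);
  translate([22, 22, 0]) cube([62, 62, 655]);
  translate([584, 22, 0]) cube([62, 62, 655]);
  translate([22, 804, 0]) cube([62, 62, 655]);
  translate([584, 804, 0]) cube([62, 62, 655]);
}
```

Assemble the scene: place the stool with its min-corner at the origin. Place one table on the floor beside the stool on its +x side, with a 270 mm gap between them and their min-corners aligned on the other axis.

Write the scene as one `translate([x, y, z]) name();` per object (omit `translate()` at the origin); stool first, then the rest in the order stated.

stool();
translate([603, 0, 0]) table();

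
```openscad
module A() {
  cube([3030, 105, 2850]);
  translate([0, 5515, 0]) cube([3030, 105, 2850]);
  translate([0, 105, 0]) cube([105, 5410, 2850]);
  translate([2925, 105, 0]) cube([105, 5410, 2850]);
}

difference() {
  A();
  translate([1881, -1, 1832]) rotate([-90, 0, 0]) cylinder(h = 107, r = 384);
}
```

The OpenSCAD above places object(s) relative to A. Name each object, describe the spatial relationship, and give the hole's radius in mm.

A is a house frame. The house frame has a circular hole through its front wall. The hole's radius is 384 mm.

The subtracted cylinder has r = 384 mm.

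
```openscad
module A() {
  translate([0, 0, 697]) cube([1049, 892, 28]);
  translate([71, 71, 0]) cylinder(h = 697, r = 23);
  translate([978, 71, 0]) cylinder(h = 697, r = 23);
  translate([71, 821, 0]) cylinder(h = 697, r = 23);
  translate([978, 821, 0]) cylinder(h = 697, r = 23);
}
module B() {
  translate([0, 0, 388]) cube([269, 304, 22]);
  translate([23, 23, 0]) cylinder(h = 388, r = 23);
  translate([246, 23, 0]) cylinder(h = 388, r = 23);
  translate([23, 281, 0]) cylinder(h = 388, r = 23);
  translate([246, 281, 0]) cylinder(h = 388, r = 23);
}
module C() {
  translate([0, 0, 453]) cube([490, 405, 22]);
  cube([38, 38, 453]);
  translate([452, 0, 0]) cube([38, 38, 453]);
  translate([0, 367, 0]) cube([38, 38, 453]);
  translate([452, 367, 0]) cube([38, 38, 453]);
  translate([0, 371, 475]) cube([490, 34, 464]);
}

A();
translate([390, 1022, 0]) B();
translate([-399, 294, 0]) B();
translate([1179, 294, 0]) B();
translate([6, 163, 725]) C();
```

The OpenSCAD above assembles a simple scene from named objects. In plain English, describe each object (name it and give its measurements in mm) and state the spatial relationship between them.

A is a table: top 1049 mm (x) × 892 mm (y), 28 mm thick, upper face at z = 725 mm, on four round legs of 46 mm diameter, each leg's bounding box inset 48 mm from the nearest pair of top edges, running from z = 0 to the bottom of the top.

B is a four-legged stool. The seat is a 269×304×22 mm slab whose top surface is at z = 410 mm; four round legs, each 46 mm in diameter, run from the floor (z = 0) to the underside of the seat, each leg's axis is inset half a diameter from the nearest pair of seat edges (so the leg's bounding box is flush with the corner).

C is a chair: 490×405 mm seat, 22 mm thick, top at z = 475 mm, on four 38 mm square corner legs flush with the seat edges. A 34 mm thick backrest slab spans the full seat width, extending 464 mm above the seat top, its back face flush with the seat's +y edge.

Three stools sit around the table at the +y, −x, +x sides. The chair is on top of the table.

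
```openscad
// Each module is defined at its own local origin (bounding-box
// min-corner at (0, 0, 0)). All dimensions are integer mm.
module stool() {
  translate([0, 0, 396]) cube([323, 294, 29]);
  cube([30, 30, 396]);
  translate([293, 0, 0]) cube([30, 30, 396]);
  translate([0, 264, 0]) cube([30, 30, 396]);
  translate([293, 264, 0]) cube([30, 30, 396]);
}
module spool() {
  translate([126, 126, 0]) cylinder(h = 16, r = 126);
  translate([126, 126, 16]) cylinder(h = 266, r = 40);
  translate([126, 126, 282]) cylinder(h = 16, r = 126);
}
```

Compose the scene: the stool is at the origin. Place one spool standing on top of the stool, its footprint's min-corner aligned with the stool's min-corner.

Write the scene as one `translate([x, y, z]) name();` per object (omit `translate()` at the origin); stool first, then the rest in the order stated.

stool();
translate([0, 0, 425]) spool();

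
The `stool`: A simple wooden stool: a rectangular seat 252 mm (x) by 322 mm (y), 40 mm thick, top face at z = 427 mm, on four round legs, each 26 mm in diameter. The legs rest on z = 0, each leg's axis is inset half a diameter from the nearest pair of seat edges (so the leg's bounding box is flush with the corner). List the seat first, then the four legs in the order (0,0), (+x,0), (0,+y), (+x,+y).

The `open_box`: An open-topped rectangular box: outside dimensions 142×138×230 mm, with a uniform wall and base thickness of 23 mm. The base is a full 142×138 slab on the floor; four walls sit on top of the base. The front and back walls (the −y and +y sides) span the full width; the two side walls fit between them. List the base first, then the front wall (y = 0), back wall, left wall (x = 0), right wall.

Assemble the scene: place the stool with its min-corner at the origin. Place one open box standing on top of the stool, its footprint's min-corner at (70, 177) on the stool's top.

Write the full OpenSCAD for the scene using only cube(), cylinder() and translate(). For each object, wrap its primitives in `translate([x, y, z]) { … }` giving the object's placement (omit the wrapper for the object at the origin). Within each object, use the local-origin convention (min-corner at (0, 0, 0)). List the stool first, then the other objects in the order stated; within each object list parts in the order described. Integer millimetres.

translate([0, 0, 387]) cube([252, 322, 40]);
translate([13, 13, 0]) cylinder(h = 387, r = 13);
translate([239, 13, 0]) cylinder(h = 387, r = 13);
translate([13, 309, 0]) cylinder(h = 387, r = 13);
translate([239, 309, 0]) cylinder(h = 387, r = 13);
translate([70, 177, 427]) {
  cube([142, 138, 23]);
  translate([0, 0, 23]) cube([142, 23, 207]);
  translate([0, 115, 23]) cube([142, 23, 207]);
  translate([0, 23, 23]) cube([23, 92, 207]);
  translate([119, 23, 23]) cube([23, 92, 207]);
}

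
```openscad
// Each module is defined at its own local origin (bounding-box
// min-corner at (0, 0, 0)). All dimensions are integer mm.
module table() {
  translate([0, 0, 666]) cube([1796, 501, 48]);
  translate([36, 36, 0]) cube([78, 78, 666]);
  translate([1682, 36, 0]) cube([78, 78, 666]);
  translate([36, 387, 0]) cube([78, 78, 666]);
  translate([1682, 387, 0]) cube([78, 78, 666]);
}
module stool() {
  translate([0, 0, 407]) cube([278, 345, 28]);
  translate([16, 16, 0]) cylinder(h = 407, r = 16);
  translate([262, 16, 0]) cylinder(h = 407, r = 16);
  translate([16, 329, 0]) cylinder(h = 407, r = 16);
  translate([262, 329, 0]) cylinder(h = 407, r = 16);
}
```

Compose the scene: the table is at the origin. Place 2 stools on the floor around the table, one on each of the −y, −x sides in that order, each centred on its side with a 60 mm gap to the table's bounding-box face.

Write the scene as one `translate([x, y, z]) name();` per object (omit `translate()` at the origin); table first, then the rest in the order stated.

table();
translate([759, -405, 0]) stool();
translate([-338, 78, 0]) stool();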